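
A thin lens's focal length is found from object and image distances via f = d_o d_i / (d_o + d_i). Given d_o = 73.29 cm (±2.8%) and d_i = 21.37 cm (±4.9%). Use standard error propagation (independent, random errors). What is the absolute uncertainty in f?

∂f/∂d_o = (d_i/(d_o+d_i))² = 0.0510;  ∂f/∂d_i = (d_o/(d_o+d_i))² = 0.599
δf = √((∂f/∂d_o · δd_o)² + (∂f/∂d_i · δd_i)²) = √(0.0109 + 0.394) = 0.636 cm

0.636 cm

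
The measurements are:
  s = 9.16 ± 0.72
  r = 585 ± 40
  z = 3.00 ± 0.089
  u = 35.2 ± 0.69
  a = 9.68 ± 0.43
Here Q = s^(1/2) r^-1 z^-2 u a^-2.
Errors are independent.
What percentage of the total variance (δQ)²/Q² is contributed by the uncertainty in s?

8.57%

(δQ/Q)² = (½·δs/s)² + (-1·δr/r)² + (-2·δz/z)² + (1·δu/u)² + (-2·δa/a)²
  s term: (0.5×0.0786)² = 0.00154
  r term: (-1×0.0684)² = 0.00468
  z term: (-2×0.0297)² = 0.00352
  u term: (1×0.0196)² = 0.000384
  a term: (-2×0.0444)² = 0.00789
Total = 0.0180. Share from s = 0.00154/0.0180 = 0.0857.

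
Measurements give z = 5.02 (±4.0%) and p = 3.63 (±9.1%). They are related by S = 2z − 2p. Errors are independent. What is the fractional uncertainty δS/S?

0.278

Sums and differences: (δS)² = Σ (cᵢ δxᵢ)².
  (2·δz)² = 0.161;  (2·δp)² = 0.436
δS = √(0.598) = 0.773
S = 2.78, so δS/S = 0.773/2.78 = 0.278.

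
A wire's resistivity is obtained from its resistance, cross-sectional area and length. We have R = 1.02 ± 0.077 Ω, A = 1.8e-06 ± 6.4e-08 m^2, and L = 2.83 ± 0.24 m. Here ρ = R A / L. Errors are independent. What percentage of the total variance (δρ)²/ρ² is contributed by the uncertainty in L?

(δρ/ρ)² = (1·δR/R)² + (1·δA/A)² + (-1·δL/L)²
  R term: (1×0.0755)² = 0.00570
  A term: (1×0.0356)² = 0.00126
  L term: (-1×0.0848)² = 0.00719
Total = 0.0142. Share from L = 0.00719/0.0142 = 0.508.

50.8%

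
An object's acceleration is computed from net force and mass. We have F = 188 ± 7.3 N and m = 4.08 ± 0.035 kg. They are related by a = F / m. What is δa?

1.83 m/s^2

Since a is a product/quotient, work with relative uncertainties:
  (1·δF/F)² = (1×0.0388)² = 0.00151;  (-1·δm/m)² = (-1×0.00858)² = 7.36e-05
δa/a = √(0.00158) = 0.0398
a = 46.1 m/s^2, so δa = 0.0398 × 46.1 = 1.83 m/s^2.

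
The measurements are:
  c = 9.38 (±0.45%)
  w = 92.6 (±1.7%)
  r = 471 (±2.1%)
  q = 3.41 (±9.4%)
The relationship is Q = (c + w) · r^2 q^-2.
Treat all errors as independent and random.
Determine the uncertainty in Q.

Let u = c + w = 102. δu = √(δc² + δw²) = √(0.00178 + 2.48) = 1.57, so δu/u = 0.0154.
Q is then a monomial in u, r, q:
δQ/Q = √((δu/u)² + (2·δr/r)² + (-2·δq/q)²) = √(0.000238 + 0.00176 + 0.0353) = 0.193
Q = 1.95e+06, so δQ = 0.193 × 1.95e+06 = 3.76e+05.

3.76e+05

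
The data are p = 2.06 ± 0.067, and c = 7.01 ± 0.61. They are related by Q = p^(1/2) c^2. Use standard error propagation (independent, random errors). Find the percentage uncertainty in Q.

17.5%

Since Q is a product/quotient, work with relative uncertainties:
  (½·δp/p)² = (0.5×0.0325)² = 0.000264;  (2·δc/c)² = (2×0.0870)² = 0.0303
δQ/Q = √(0.0306) = 0.175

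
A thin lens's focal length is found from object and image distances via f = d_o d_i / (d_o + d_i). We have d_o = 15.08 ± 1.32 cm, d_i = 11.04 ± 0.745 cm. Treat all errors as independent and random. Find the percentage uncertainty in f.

5.37%

∂f/∂d_o = (d_i/(d_o+d_i))² = 0.179;  ∂f/∂d_i = (d_o/(d_o+d_i))² = 0.333
δf = √((∂f/∂d_o · δd_o)² + (∂f/∂d_i · δd_i)²) = √(0.0556 + 0.0617) = 0.342 cm
f = 6.374 cm, so δf/f = 0.342/6.374 = 0.0537.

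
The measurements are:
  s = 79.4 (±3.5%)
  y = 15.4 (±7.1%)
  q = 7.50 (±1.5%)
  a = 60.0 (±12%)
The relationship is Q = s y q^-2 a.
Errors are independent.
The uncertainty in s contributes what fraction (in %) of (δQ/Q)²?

5.68%

(δQ/Q)² = (1·δs/s)² + (1·δy/y)² + (-2·δq/q)² + (1·δa/a)²
  s term: (1×0.0350)² = 0.00123
  y term: (1×0.0710)² = 0.00504
  q term: (-2×0.0150)² = 0.000900
  a term: (1×0.120)² = 0.0144
Total = 0.0216. Share from s = 0.00123/0.0216 = 0.0568.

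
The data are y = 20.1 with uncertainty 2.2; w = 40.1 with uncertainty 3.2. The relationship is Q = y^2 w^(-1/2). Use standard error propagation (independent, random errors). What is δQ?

14.2

Products/powers → add relative errors in quadrature, weighted by exponent:
  (2·δy/y)² = (2×0.109)² = 0.0479;  (−½·δw/w)² = (-0.5×0.0798)² = 0.00159
δQ/Q = √(0.0495) = 0.223
Q = 63.8, so δQ = 0.223 × 63.8 = 14.2.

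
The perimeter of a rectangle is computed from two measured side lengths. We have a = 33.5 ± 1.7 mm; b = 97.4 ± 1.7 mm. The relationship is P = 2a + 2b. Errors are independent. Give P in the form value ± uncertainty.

Absolute uncertainties add in quadrature for a linear combination:
  (2·δa)² = 11.6;  (2·δb)² = 11.6
δP = √(23.1) = 4.81 mm
P = 262 mm.

262 ± 4.81 mm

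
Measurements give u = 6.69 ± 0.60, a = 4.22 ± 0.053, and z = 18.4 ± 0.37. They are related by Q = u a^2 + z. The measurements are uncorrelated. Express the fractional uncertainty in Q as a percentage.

8.07%

Let p = u·a^2 = 119. δp/p = √((1·δu/u)² + (2·δa/a)²) = √(0.00804 + 0.000631) = 0.0931, so δp = 11.1.
Q = p + z: δQ = √(δp² + δz²) = √(123 + 0.137) = 11.1
Q = 138, so δQ/Q = 11.1/138 = 0.0807.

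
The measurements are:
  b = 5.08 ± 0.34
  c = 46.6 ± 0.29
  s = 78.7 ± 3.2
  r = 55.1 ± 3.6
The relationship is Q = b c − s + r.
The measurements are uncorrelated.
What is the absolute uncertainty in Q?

16.6

Let p = b·c = 237. δp/p = √((1·δb/b)² + (1·δc/c)²) = √(0.00448 + 3.87e-05) = 0.0672, so δp = 15.9.
Q = p − s + r: δQ = √(δp² + δs² + δr²) = √(253 + 10.2 + 13.0) = 16.6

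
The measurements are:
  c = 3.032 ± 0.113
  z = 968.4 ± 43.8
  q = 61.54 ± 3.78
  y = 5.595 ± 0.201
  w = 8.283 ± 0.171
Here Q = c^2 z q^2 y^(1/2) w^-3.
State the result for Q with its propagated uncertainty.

Products/powers → add relative errors in quadrature, weighted by exponent:
  (2·δc/c)² = (2×0.0373)² = 0.00556;  (1·δz/z)² = (1×0.0452)² = 0.00205;  (2·δq/q)² = (2×0.0614)² = 0.0151;  (½·δy/y)² = (0.5×0.0359)² = 0.000323;  (-3·δw/w)² = (-3×0.0206)² = 0.00384
δQ/Q = √(0.0269) = 0.164
Q = 140300, so δQ = 0.164 × 140300 = 23000.

140300 ± 23000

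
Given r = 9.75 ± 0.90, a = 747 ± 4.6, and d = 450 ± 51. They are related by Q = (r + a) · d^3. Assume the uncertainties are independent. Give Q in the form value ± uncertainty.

(6.90 ± 2.34) × 10^10

Let u = r + a = 757. δu = √(δr² + δa²) = √(0.810 + 21.2) = 4.69, so δu/u = 0.00619.
Q is then a monomial in u, d:
δQ/Q = √((δu/u)² + (3·δd/d)²) = √(3.84e-05 + 0.116) = 0.340
Q = 6.9e+10, so δQ = 0.340 × 6.9e+10 = 2.34e+10.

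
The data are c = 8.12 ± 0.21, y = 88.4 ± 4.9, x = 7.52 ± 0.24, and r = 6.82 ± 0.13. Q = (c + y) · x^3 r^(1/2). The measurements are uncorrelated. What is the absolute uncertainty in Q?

11700

Let u = c + y = 96.5. δu = √(δc² + δy²) = √(0.0441 + 24.0) = 4.90, so δu/u = 0.0508.
Q is then a monomial in u, x, r:
δQ/Q = √((δu/u)² + (3·δx/x)² + (½·δr/r)²) = √(0.00258 + 0.00917 + 9.08e-05) = 0.109
Q = 1.07e+05, so δQ = 0.109 × 1.07e+05 = 11700.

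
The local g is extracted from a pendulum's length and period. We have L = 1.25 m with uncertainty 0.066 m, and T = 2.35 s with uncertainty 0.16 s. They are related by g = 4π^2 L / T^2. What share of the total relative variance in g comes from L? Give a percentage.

(δg/g)² = (1·δL/L)² + (-2·δT/T)²
  L term: (1×0.0528)² = 0.00279
  T term: (-2×0.0681)² = 0.0185
Total = 0.0213. Share from L = 0.00279/0.0213 = 0.131.

13.1%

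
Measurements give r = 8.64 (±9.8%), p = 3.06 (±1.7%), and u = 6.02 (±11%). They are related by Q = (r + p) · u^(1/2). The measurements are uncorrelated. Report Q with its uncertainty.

28.7 ± 2.61

Let w = r + p = 11.7. δw = √(δr² + δp²) = √(0.717 + 0.00271) = 0.848, so δw/w = 0.0725.
Q is then a monomial in w, u:
δQ/Q = √((δw/w)² + (½·δu/u)²) = √(0.00526 + 0.00303) = 0.0910
Q = 28.7, so δQ = 0.0910 × 28.7 = 2.61.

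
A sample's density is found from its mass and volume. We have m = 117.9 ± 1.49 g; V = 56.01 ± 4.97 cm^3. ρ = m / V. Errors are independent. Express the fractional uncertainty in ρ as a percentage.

Relative error in a monomial: (δρ/ρ)² = Σ (nᵢ · δxᵢ/xᵢ)².
  (1·δm/m)² = (1×0.0126)² = 0.000160;  (-1·δV/V)² = (-1×0.0887)² = 0.00787
δρ/ρ = √(0.00803) = 0.0896

8.96%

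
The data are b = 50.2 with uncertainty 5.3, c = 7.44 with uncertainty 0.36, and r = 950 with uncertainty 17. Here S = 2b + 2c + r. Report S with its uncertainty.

Sums and differences: (δS)² = Σ (cᵢ δxᵢ)².
  (2·δb)² = 112;  (2·δc)² = 0.518;  (δr)² = 289
δS = √(402) = 20.0
S = 1070.

1070 ± 20.0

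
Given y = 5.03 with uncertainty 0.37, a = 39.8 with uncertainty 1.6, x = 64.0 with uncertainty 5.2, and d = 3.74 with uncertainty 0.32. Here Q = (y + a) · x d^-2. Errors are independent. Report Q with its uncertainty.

Let u = y + a = 44.8. δu = √(δy² + δa²) = √(0.137 + 2.56) = 1.64, so δu/u = 0.0366.
Q is then a monomial in u, x, d:
δQ/Q = √((δu/u)² + (1·δx/x)² + (-2·δd/d)²) = √(0.00134 + 0.00660 + 0.0293) = 0.193
Q = 205, so δQ = 0.193 × 205 = 39.6.

205 ± 39.6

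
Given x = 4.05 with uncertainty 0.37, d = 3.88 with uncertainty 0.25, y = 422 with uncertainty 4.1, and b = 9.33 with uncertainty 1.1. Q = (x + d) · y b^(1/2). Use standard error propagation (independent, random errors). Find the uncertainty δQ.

Let u = x + d = 7.93. δu = √(δx² + δd²) = √(0.137 + 0.0625) = 0.447, so δu/u = 0.0563.
Q is then a monomial in u, y, b:
δQ/Q = √((δu/u)² + (1·δy/y)² + (½·δb/b)²) = √(0.00317 + 9.44e-05 + 0.00348) = 0.0821
Q = 10200, so δQ = 0.0821 × 10200 = 839.

839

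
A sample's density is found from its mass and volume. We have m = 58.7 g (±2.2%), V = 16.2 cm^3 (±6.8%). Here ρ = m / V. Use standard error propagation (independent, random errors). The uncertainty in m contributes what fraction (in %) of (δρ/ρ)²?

9.48%

(δρ/ρ)² = (1·δm/m)² + (-1·δV/V)²
  m term: (1×0.0220)² = 0.000484
  V term: (-1×0.0680)² = 0.00462
Total = 0.00511. Share from m = 0.000484/0.00511 = 0.0948.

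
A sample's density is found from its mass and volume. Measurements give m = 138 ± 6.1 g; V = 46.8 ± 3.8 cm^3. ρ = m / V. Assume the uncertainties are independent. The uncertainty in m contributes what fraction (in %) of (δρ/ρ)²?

(δρ/ρ)² = (1·δm/m)² + (-1·δV/V)²
  m term: (1×0.0442)² = 0.00195
  V term: (-1×0.0812)² = 0.00659
Total = 0.00855. Share from m = 0.00195/0.00855 = 0.229.

22.9%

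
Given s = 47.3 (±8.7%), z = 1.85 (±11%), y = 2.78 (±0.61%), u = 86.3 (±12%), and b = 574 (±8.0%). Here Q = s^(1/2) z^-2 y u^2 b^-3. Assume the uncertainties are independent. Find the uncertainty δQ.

8.95e-05

Each factor contributes (exponent × relative error)² to (δQ/Q)²:
  (½·δs/s)² = (0.5×0.0870)² = 0.00189;  (-2·δz/z)² = (-2×0.110)² = 0.0484;  (1·δy/y)² = (1×0.00610)² = 3.72e-05;  (2·δu/u)² = (2×0.120)² = 0.0576;  (-3·δb/b)² = (-3×0.0800)² = 0.0576
δQ/Q = √(0.166) = 0.407
Q = 0.000220, so δQ = 0.407 × 0.000220 = 8.95e-05.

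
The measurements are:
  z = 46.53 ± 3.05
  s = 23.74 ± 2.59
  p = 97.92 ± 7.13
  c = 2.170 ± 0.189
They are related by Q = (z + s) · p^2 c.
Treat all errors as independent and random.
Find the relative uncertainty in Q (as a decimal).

Let u = z + s = 70.27. δu = √(δz² + δs²) = √(9.30 + 6.71) = 4.00, so δu/u = 0.0569.
Q is then a monomial in u, p, c:
δQ/Q = √((δu/u)² + (2·δp/p)² + (1·δc/c)²) = √(0.00324 + 0.0212 + 0.00759) = 0.179

0.179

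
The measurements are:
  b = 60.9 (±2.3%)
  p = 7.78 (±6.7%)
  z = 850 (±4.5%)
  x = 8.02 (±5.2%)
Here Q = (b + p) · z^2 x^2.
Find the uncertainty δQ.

Let u = b + p = 68.7. δu = √(δb² + δp²) = √(1.96 + 0.272) = 1.49, so δu/u = 0.0218.
Q is then a monomial in u, z, x:
δQ/Q = √((δu/u)² + (2·δz/z)² + (2·δx/x)²) = √(0.000474 + 0.00810 + 0.0108) = 0.139
Q = 3.19e+09, so δQ = 0.139 × 3.19e+09 = 4.44e+08.

4.44e+08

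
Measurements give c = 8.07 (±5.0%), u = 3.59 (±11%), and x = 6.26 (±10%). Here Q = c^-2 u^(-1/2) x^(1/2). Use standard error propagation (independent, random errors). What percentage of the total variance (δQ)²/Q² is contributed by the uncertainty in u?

19.5%

(δQ/Q)² = (-2·δc/c)² + (−½·δu/u)² + (½·δx/x)²
  c term: (-2×0.0500)² = 0.0100
  u term: (-0.5×0.110)² = 0.00302
  x term: (0.5×0.100)² = 0.00250
Total = 0.0155. Share from u = 0.00302/0.0155 = 0.195.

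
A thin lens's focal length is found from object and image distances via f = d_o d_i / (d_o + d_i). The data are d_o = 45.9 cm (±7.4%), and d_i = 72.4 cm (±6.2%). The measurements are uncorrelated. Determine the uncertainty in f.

1.44 cm

∂f/∂d_o = (d_i/(d_o+d_i))² = 0.375;  ∂f/∂d_i = (d_o/(d_o+d_i))² = 0.151
δf = √((∂f/∂d_o · δd_o)² + (∂f/∂d_i · δd_i)²) = √(1.62 + 0.457) = 1.44 cm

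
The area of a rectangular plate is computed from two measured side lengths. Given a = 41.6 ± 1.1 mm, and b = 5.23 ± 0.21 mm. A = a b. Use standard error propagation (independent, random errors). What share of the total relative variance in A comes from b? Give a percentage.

69.8%

(δA/A)² = (1·δa/a)² + (1·δb/b)²
  a term: (1×0.0264)² = 0.000699
  b term: (1×0.0402)² = 0.00161
Total = 0.00231. Share from b = 0.00161/0.00231 = 0.698.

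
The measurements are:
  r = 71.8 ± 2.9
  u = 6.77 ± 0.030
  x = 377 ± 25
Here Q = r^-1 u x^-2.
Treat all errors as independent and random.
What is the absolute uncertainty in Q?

9.2e-08

Relative error in a monomial: (δQ/Q)² = Σ (nᵢ · δxᵢ/xᵢ)².
  (-1·δr/r)² = (-1×0.0404)² = 0.00163;  (1·δu/u)² = (1×0.00443)² = 1.96e-05;  (-2·δx/x)² = (-2×0.0663)² = 0.0176
δQ/Q = √(0.0192) = 0.139
Q = 6.63e-07, so δQ = 0.139 × 6.63e-07 = 9.2e-08.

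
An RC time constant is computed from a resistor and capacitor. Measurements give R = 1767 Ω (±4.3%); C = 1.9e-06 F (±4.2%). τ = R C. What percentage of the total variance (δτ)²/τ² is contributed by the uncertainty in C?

(δτ/τ)² = (1·δR/R)² + (1·δC/C)²
  R term: (1×0.0430)² = 0.00185
  C term: (1×0.0420)² = 0.00176
Total = 0.00361. Share from C = 0.00176/0.00361 = 0.488.

48.8%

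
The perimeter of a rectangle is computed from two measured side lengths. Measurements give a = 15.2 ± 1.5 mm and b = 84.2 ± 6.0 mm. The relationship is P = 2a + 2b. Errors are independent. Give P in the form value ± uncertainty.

199 ± 12.4 mm

P is a linear combination, so absolute uncertainties add in quadrature:
  (2·δa)² = 9.00;  (2·δb)² = 144
δP = √(153) = 12.4 mm
P = 199 mm.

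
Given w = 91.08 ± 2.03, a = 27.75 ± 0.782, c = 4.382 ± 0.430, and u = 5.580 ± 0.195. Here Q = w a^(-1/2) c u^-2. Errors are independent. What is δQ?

0.300

Products/powers → add relative errors in quadrature, weighted by exponent:
  (1·δw/w)² = (1×0.0223)² = 0.000497;  (−½·δa/a)² = (-0.5×0.0282)² = 0.000199;  (1·δc/c)² = (1×0.0981)² = 0.00963;  (-2·δu/u)² = (-2×0.0349)² = 0.00488
δQ/Q = √(0.0152) = 0.123
Q = 2.433, so δQ = 0.123 × 2.433 = 0.300.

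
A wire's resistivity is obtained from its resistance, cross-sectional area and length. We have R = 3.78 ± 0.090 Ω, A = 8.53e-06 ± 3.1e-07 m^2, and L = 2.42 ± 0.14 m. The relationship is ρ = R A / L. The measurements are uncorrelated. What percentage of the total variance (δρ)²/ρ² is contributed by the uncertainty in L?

(δρ/ρ)² = (1·δR/R)² + (1·δA/A)² + (-1·δL/L)²
  R term: (1×0.0238)² = 0.000567
  A term: (1×0.0363)² = 0.00132
  L term: (-1×0.0579)² = 0.00335
Total = 0.00523. Share from L = 0.00335/0.00523 = 0.639.

63.9%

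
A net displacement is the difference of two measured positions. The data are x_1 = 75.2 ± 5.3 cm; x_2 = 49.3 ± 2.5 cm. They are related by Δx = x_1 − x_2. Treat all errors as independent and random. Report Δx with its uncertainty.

25.9 ± 5.86 cm

Δx is a linear combination, so absolute uncertainties add in quadrature:
  (δx_1)² = 28.1;  (δx_2)² = 6.25
δΔx = √(34.3) = 5.86 cm
Δx = 25.9 cm.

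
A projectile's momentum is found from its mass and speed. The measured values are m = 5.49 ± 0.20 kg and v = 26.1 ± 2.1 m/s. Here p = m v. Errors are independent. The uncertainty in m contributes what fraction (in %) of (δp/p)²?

17.0%

(δp/p)² = (1·δm/m)² + (1·δv/v)²
  m term: (1×0.0364)² = 0.00133
  v term: (1×0.0805)² = 0.00647
Total = 0.00780. Share from m = 0.00133/0.00780 = 0.170.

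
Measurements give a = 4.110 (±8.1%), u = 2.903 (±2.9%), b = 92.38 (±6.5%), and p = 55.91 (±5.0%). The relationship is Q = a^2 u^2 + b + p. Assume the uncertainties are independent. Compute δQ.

25.4

Let w = a^2·u^2 = 142.4. δw/w = √((2·δa/a)² + (2·δu/u)²) = √(0.0262 + 0.00336) = 0.172, so δw = 24.5.
Q = w + b + p: δQ = √(δw² + δb² + δp²) = √(600 + 36.1 + 7.81) = 25.4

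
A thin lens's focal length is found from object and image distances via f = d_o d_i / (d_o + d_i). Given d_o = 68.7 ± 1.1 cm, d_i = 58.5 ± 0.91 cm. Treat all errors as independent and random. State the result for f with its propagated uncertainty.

∂f/∂d_o = (d_i/(d_o+d_i))² = 0.212;  ∂f/∂d_i = (d_o/(d_o+d_i))² = 0.292
δf = √((∂f/∂d_o · δd_o)² + (∂f/∂d_i · δd_i)²) = √(0.0541 + 0.0705) = 0.353 cm
f = 31.6 cm.

31.6 ± 0.353 cm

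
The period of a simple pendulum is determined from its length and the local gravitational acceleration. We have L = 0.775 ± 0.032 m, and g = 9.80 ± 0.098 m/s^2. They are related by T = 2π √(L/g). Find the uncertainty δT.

0.0375 s

Relative error in a monomial: (δT/T)² = Σ (nᵢ · δxᵢ/xᵢ)².
  (½·δL/L)² = (0.5×0.0413)² = 0.000426;  (−½·δg/g)² = (-0.5×0.0100)² = 2.5e-05
δT/T = √(0.000451) = 0.0212
T = 1.77 s, so δT = 0.0212 × 1.77 = 0.0375 s.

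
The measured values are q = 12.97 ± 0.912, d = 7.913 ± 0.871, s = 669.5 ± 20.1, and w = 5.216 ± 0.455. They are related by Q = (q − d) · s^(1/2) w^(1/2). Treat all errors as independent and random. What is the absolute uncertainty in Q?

Let u = q − d = 5.057. δu = √(δq² + δd²) = √(0.832 + 0.759) = 1.26, so δu/u = 0.249.
Q is then a monomial in u, s, w:
δQ/Q = √((δu/u)² + (½·δs/s)² + (½·δw/w)²) = √(0.0622 + 0.000225 + 0.00190) = 0.254
Q = 298.8, so δQ = 0.254 × 298.8 = 75.8.

75.8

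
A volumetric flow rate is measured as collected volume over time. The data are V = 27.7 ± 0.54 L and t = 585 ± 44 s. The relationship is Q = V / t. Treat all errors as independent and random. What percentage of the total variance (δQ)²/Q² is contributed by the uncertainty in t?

(δQ/Q)² = (1·δV/V)² + (-1·δt/t)²
  V term: (1×0.0195)² = 0.000380
  t term: (-1×0.0752)² = 0.00566
Total = 0.00604. Share from t = 0.00566/0.00604 = 0.937.

93.7%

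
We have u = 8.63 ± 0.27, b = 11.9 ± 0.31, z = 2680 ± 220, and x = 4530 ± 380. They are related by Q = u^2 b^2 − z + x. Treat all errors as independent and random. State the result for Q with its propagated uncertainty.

12400 ± 964

Let p = u^2·b^2 = 10500. δp/p = √((2·δu/u)² + (2·δb/b)²) = √(0.00392 + 0.00271) = 0.0814, so δp = 859.
Q = p − z + x: δQ = √(δp² + δz² + δx²) = √(7.37e+05 + 48400 + 1.44e+05) = 964
Q = 12400.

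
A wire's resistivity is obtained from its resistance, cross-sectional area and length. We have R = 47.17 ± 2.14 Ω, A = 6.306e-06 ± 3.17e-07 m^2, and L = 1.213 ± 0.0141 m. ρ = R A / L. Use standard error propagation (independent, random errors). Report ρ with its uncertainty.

ρ is a product of powers, so relative uncertainties combine in quadrature:
  (1·δR/R)² = (1×0.0454)² = 0.00206;  (1·δA/A)² = (1×0.0503)² = 0.00253;  (-1·δL/L)² = (-1×0.0116)² = 0.000135
δρ/ρ = √(0.00472) = 0.0687
ρ = 0.0002452 Ω·m, so δρ = 0.0687 × 0.0002452 = 1.68e-05 Ω·m.

(2.452 ± 0.168) × 10^-4 Ω·m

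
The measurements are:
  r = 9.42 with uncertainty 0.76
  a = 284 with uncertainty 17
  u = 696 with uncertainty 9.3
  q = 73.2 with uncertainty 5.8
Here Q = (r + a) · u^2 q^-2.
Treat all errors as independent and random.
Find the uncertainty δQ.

4530

Let w = r + a = 293. δw = √(δr² + δa²) = √(0.578 + 289) = 17.0, so δw/w = 0.0580.
Q is then a monomial in w, u, q:
δQ/Q = √((δw/w)² + (2·δu/u)² + (-2·δq/q)²) = √(0.00336 + 0.000714 + 0.0251) = 0.171
Q = 26500, so δQ = 0.171 × 26500 = 4530.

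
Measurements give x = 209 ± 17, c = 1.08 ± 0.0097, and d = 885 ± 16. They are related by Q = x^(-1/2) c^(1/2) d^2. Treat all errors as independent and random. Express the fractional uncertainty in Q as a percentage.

Q is a product of powers, so relative uncertainties combine in quadrature:
  (−½·δx/x)² = (-0.5×0.0813)² = 0.00165;  (½·δc/c)² = (0.5×0.00898)² = 2.02e-05;  (2·δd/d)² = (2×0.0181)² = 0.00131
δQ/Q = √(0.00298) = 0.0546

5.46%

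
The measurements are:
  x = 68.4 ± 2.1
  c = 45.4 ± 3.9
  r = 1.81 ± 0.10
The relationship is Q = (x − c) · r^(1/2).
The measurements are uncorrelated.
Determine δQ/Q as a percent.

Let u = x − c = 23.0. δu = √(δx² + δc²) = √(4.41 + 15.2) = 4.43, so δu/u = 0.193.
Q is then a monomial in u, r:
δQ/Q = √((δu/u)² + (½·δr/r)²) = √(0.0371 + 0.000763) = 0.195

19.5%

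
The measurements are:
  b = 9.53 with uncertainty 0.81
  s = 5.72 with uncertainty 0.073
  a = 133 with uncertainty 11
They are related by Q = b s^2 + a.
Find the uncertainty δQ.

Let p = b·s^2 = 312. δp/p = √((1·δb/b)² + (2·δs/s)²) = √(0.00722 + 0.000651) = 0.0887, so δp = 27.7.
Q = p + a: δQ = √(δp² + δa²) = √(766 + 121) = 29.8

29.8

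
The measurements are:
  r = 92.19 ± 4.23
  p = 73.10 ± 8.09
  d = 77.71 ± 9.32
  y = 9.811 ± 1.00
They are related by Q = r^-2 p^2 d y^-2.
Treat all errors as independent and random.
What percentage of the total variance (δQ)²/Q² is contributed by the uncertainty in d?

(δQ/Q)² = (-2·δr/r)² + (2·δp/p)² + (1·δd/d)² + (-2·δy/y)²
  r term: (-2×0.0459)² = 0.00842
  p term: (2×0.111)² = 0.0490
  d term: (1×0.120)² = 0.0144
  y term: (-2×0.102)² = 0.0416
Total = 0.113. Share from d = 0.0144/0.113 = 0.127.

12.7%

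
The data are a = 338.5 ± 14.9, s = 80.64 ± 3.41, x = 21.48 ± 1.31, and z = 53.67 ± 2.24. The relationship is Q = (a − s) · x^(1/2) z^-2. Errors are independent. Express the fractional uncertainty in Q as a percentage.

10.7%

Let u = a − s = 257.9. δu = √(δa² + δs²) = √(222 + 11.6) = 15.3, so δu/u = 0.0593.
Q is then a monomial in u, x, z:
δQ/Q = √((δu/u)² + (½·δx/x)² + (-2·δz/z)²) = √(0.00351 + 0.000930 + 0.00697) = 0.107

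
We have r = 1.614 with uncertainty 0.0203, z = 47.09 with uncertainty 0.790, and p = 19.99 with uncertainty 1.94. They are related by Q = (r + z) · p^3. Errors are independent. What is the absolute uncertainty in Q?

1.13e+05

Let u = r + z = 48.70. δu = √(δr² + δz²) = √(0.000412 + 0.624) = 0.790, so δu/u = 0.0162.
Q is then a monomial in u, p:
δQ/Q = √((δu/u)² + (3·δp/p)²) = √(0.000263 + 0.0848) = 0.292
Q = 389000, so δQ = 0.292 × 389000 = 1.13e+05.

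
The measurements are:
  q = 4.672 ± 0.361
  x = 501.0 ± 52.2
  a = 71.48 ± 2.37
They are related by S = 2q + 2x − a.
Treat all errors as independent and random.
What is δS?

S is a linear combination, so absolute uncertainties add in quadrature:
  (2·δq)² = 0.521;  (2·δx)² = 10900;  (δa)² = 5.62
δS = √(10900) = 104

104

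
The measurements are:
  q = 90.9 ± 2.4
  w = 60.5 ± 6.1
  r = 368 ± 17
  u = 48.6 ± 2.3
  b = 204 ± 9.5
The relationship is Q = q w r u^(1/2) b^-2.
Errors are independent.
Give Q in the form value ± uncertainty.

339 ± 50.5

For a monomial Q ∝ q, w, r, u^(1/2), b^-2, fractional errors add in quadrature:
  (1·δq/q)² = (1×0.0264)² = 0.000697;  (1·δw/w)² = (1×0.101)² = 0.0102;  (1·δr/r)² = (1×0.0462)² = 0.00213;  (½·δu/u)² = (0.5×0.0473)² = 0.000560;  (-2·δb/b)² = (-2×0.0466)² = 0.00867
δQ/Q = √(0.0222) = 0.149
Q = 339, so δQ = 0.149 × 339 = 50.5.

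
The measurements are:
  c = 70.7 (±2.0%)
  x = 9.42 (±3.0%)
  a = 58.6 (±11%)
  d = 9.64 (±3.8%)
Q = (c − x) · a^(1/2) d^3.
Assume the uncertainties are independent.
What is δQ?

Let u = c − x = 61.3. δu = √(δc² + δx²) = √(2.00 + 0.0799) = 1.44, so δu/u = 0.0235.
Q is then a monomial in u, a, d:
δQ/Q = √((δu/u)² + (½·δa/a)² + (3·δd/d)²) = √(0.000554 + 0.00303 + 0.0130) = 0.129
Q = 4.2e+05, so δQ = 0.129 × 4.2e+05 = 54100.

54100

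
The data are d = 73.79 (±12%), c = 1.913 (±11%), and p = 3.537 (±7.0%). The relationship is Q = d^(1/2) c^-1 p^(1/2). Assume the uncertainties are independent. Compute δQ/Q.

0.130

Products/powers → add relative errors in quadrature, weighted by exponent:
  (½·δd/d)² = (0.5×0.120)² = 0.00360;  (-1·δc/c)² = (-1×0.110)² = 0.0121;  (½·δp/p)² = (0.5×0.0700)² = 0.00123
δQ/Q = √(0.0169) = 0.130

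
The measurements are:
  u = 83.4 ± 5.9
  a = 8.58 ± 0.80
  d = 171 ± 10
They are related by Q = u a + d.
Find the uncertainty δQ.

84.3

Let p = u·a = 716. δp/p = √((1·δu/u)² + (1·δa/a)²) = √(0.00500 + 0.00869) = 0.117, so δp = 83.8.
Q = p + d: δQ = √(δp² + δd²) = √(7010 + 100) = 84.3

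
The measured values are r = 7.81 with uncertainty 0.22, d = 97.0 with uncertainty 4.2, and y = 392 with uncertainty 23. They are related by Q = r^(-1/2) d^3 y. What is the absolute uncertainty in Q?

1.83e+07

Products/powers → add relative errors in quadrature, weighted by exponent:
  (−½·δr/r)² = (-0.5×0.0282)² = 0.000198;  (3·δd/d)² = (3×0.0433)² = 0.0169;  (1·δy/y)² = (1×0.0587)² = 0.00344
δQ/Q = √(0.0205) = 0.143
Q = 1.28e+08, so δQ = 0.143 × 1.28e+08 = 1.83e+07.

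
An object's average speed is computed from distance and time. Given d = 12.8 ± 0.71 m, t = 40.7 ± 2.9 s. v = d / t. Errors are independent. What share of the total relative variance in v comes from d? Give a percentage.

(δv/v)² = (1·δd/d)² + (-1·δt/t)²
  d term: (1×0.0555)² = 0.00308
  t term: (-1×0.0713)² = 0.00508
Total = 0.00815. Share from d = 0.00308/0.00815 = 0.377.

37.7%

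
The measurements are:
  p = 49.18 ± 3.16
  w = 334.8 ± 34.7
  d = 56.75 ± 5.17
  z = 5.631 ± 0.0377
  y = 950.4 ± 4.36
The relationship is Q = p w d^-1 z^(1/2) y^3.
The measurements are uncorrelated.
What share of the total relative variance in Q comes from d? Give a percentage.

(δQ/Q)² = (1·δp/p)² + (1·δw/w)² + (-1·δd/d)² + (½·δz/z)² + (3·δy/y)²
  p term: (1×0.0643)² = 0.00413
  w term: (1×0.104)² = 0.0107
  d term: (-1×0.0911)² = 0.00830
  z term: (0.5×0.00670)² = 1.12e-05
  y term: (3×0.00459)² = 0.000189
Total = 0.0234. Share from d = 0.00830/0.0234 = 0.355.

35.5%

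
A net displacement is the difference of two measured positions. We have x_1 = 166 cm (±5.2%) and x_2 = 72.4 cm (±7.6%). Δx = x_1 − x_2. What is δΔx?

Sums and differences: (δΔx)² = Σ (cᵢ δxᵢ)².
  (δx_1)² = 74.5;  (δx_2)² = 30.3
δΔx = √(105) = 10.2 cm

10.2 cm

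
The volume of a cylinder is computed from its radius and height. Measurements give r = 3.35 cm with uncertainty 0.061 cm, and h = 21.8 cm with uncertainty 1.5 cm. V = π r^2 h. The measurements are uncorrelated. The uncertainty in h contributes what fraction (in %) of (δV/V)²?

(δV/V)² = (2·δr/r)² + (1·δh/h)²
  r term: (2×0.0182)² = 0.00133
  h term: (1×0.0688)² = 0.00473
Total = 0.00606. Share from h = 0.00473/0.00606 = 0.781.

78.1%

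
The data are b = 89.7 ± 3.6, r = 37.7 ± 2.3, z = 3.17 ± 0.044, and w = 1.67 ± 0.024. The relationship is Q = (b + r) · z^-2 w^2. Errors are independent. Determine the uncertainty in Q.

Let u = b + r = 127. δu = √(δb² + δr²) = √(13.0 + 5.29) = 4.27, so δu/u = 0.0335.
Q is then a monomial in u, z, w:
δQ/Q = √((δu/u)² + (-2·δz/z)² + (2·δw/w)²) = √(0.00112 + 0.000771 + 0.000826) = 0.0522
Q = 35.4, so δQ = 0.0522 × 35.4 = 1.84.

1.84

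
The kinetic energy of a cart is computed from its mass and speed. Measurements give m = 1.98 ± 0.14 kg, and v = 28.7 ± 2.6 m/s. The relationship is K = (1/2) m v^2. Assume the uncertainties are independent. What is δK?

159 J

K is a product of powers, so relative uncertainties combine in quadrature:
  (1·δm/m)² = (1×0.0707)² = 0.00500;  (2·δv/v)² = (2×0.0906)² = 0.0328
δK/K = √(0.0378) = 0.194
K = 815 J, so δK = 0.194 × 815 = 159 J.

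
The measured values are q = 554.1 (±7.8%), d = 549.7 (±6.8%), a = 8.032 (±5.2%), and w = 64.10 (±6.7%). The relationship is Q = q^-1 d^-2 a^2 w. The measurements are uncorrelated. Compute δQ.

Q is a product of powers, so relative uncertainties combine in quadrature:
  (-1·δq/q)² = (-1×0.0780)² = 0.00608;  (-2·δd/d)² = (-2×0.0680)² = 0.0185;  (2·δa/a)² = (2×0.0520)² = 0.0108;  (1·δw/w)² = (1×0.0670)² = 0.00449
δQ/Q = √(0.0399) = 0.200
Q = 2.47e-05, so δQ = 0.200 × 2.47e-05 = 4.93e-06.

4.93e-06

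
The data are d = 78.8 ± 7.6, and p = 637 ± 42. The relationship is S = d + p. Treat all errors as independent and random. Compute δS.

For a sum/difference, combine absolute errors in quadrature:
  (δd)² = 57.8;  (δp)² = 1760
δS = √(1820) = 42.7

42.7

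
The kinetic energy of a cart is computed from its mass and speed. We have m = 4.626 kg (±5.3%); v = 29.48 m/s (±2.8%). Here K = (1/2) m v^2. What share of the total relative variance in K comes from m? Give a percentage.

47.2%

(δK/K)² = (1·δm/m)² + (2·δv/v)²
  m term: (1×0.0530)² = 0.00281
  v term: (2×0.0280)² = 0.00314
Total = 0.00594. Share from m = 0.00281/0.00594 = 0.472.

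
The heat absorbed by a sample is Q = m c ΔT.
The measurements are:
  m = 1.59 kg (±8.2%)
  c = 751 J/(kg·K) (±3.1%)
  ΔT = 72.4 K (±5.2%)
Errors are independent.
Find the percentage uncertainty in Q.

Q is a product of powers, so relative uncertainties combine in quadrature:
  (1·δm/m)² = (1×0.0820)² = 0.00672;  (1·δc/c)² = (1×0.0310)² = 0.000961;  (1·δΔT/ΔT)² = (1×0.0520)² = 0.00270
δQ/Q = √(0.0104) = 0.102

10.2%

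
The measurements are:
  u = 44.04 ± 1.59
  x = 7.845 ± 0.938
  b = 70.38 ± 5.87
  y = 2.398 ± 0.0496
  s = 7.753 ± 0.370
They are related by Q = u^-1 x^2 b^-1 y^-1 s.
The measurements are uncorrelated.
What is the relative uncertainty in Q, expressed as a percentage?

Since Q is a product/quotient, work with relative uncertainties:
  (-1·δu/u)² = (-1×0.0361)² = 0.00130;  (2·δx/x)² = (2×0.120)² = 0.0572;  (-1·δb/b)² = (-1×0.0834)² = 0.00696;  (-1·δy/y)² = (-1×0.0207)² = 0.000428;  (1·δs/s)² = (1×0.0477)² = 0.00228
δQ/Q = √(0.0681) = 0.261

26.1%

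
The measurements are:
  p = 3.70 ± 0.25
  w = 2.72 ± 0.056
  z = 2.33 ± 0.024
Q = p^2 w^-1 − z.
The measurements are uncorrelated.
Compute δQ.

Let h = p^2·w^-1 = 5.03. δh/h = √((2·δp/p)² + (-1·δw/w)²) = √(0.0183 + 0.000424) = 0.137, so δh = 0.688.
Q = h − z: δQ = √(δh² + δz²) = √(0.473 + 0.000576) = 0.688

0.688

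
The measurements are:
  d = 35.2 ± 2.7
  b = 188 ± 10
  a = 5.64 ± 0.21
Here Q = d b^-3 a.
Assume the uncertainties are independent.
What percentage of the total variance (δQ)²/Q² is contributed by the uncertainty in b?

77.8%

(δQ/Q)² = (1·δd/d)² + (-3·δb/b)² + (1·δa/a)²
  d term: (1×0.0767)² = 0.00588
  b term: (-3×0.0532)² = 0.0255
  a term: (1×0.0372)² = 0.00139
Total = 0.0327. Share from b = 0.0255/0.0327 = 0.778.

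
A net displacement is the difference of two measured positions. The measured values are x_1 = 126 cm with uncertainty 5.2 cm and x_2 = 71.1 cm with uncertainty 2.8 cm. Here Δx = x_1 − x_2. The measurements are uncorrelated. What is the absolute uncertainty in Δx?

For a sum/difference, combine absolute errors in quadrature:
  (δx_1)² = 27.0;  (δx_2)² = 7.84
δΔx = √(34.9) = 5.91 cm

5.91 cm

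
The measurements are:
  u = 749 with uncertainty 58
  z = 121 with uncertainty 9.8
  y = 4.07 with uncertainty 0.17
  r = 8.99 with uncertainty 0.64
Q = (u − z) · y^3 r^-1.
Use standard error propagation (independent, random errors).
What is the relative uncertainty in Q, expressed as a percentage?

17.2%

Let w = u − z = 628. δw = √(δu² + δz²) = √(3360 + 96.0) = 58.8, so δw/w = 0.0937.
Q is then a monomial in w, y, r:
δQ/Q = √((δw/w)² + (3·δy/y)² + (-1·δr/r)²) = √(0.00877 + 0.0157 + 0.00507) = 0.172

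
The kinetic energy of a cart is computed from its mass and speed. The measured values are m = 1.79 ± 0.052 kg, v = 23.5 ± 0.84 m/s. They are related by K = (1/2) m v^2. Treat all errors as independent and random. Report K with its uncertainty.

Relative error in a monomial: (δK/K)² = Σ (nᵢ · δxᵢ/xᵢ)².
  (1·δm/m)² = (1×0.0291)² = 0.000844;  (2·δv/v)² = (2×0.0357)² = 0.00511
δK/K = √(0.00595) = 0.0772
K = 494 J, so δK = 0.0772 × 494 = 38.1 J.

494 ± 38.1 J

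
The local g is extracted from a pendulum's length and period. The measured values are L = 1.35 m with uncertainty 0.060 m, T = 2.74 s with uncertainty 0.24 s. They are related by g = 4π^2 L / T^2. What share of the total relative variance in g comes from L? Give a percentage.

(δg/g)² = (1·δL/L)² + (-2·δT/T)²
  L term: (1×0.0444)² = 0.00198
  T term: (-2×0.0876)² = 0.0307
Total = 0.0327. Share from L = 0.00198/0.0327 = 0.0605.

6.05%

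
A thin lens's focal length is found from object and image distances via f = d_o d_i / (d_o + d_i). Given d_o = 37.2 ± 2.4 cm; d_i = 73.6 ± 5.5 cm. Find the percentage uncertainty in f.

4.97%

∂f/∂d_o = (d_i/(d_o+d_i))² = 0.441;  ∂f/∂d_i = (d_o/(d_o+d_i))² = 0.113
δf = √((∂f/∂d_o · δd_o)² + (∂f/∂d_i · δd_i)²) = √(1.12 + 0.384) = 1.23 cm
f = 24.7 cm, so δf/f = 1.23/24.7 = 0.0497.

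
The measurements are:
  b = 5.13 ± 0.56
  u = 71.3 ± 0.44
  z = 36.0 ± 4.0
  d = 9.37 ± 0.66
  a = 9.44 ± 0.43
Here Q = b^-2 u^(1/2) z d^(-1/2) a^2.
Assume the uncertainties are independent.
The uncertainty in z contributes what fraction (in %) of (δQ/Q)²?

(δQ/Q)² = (-2·δb/b)² + (½·δu/u)² + (1·δz/z)² + (−½·δd/d)² + (2·δa/a)²
  b term: (-2×0.109)² = 0.0477
  u term: (0.5×0.00617)² = 9.52e-06
  z term: (1×0.111)² = 0.0123
  d term: (-0.5×0.0704)² = 0.00124
  a term: (2×0.0456)² = 0.00830
Total = 0.0696. Share from z = 0.0123/0.0696 = 0.177.

17.7%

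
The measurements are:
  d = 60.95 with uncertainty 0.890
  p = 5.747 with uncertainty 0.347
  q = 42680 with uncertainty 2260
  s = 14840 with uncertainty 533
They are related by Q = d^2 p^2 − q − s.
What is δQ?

Let w = d^2·p^2 = 122700. δw/w = √((2·δd/d)² + (2·δp/p)²) = √(0.000853 + 0.0146) = 0.124, so δw = 15200.
Q = w − q − s: δQ = √(δw² + δq² + δs²) = √(2.32e+08 + 5.11e+06 + 2.84e+05) = 15400

15400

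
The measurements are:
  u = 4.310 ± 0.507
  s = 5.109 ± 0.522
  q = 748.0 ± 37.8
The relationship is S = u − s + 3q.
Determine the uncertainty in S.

113

For a sum/difference, combine absolute errors in quadrature:
  (δu)² = 0.257;  (δs)² = 0.272;  (3·δq)² = 12900
δS = √(12900) = 113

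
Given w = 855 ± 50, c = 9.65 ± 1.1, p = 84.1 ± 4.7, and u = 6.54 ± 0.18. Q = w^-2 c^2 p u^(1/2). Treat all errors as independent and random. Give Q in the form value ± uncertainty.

0.0274 ± 0.00719

For a monomial Q ∝ w^-2, c^2, p, u^(1/2), fractional errors add in quadrature:
  (-2·δw/w)² = (-2×0.0585)² = 0.0137;  (2·δc/c)² = (2×0.114)² = 0.0520;  (1·δp/p)² = (1×0.0559)² = 0.00312;  (½·δu/u)² = (0.5×0.0275)² = 0.000189
δQ/Q = √(0.0690) = 0.263
Q = 0.0274, so δQ = 0.263 × 0.0274 = 0.00719.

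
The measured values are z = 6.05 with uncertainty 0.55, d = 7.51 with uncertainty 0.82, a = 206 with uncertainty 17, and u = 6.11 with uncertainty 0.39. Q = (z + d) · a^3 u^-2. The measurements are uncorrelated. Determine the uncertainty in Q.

Let w = z + d = 13.6. δw = √(δz² + δd²) = √(0.303 + 0.672) = 0.987, so δw/w = 0.0728.
Q is then a monomial in w, a, u:
δQ/Q = √((δw/w)² + (3·δa/a)² + (-2·δu/u)²) = √(0.00530 + 0.0613 + 0.0163) = 0.288
Q = 3.18e+06, so δQ = 0.288 × 3.18e+06 = 9.14e+05.

9.14e+05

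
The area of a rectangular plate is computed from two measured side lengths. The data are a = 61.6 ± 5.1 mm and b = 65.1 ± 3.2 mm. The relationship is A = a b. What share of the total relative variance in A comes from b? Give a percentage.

(δA/A)² = (1·δa/a)² + (1·δb/b)²
  a term: (1×0.0828)² = 0.00685
  b term: (1×0.0492)² = 0.00242
Total = 0.00927. Share from b = 0.00242/0.00927 = 0.261.

26.1%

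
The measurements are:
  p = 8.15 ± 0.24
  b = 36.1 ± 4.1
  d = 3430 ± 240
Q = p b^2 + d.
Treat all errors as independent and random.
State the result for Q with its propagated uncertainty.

Let w = p·b^2 = 10600. δw/w = √((1·δp/p)² + (2·δb/b)²) = √(0.000867 + 0.0516) = 0.229, so δw = 2430.
Q = w + d: δQ = √(δw² + δd²) = √(5.92e+06 + 57600) = 2440
Q = 14100.

14100 ± 2440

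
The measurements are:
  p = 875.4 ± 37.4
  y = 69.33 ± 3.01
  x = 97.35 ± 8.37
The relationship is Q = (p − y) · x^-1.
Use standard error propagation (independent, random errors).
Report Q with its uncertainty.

Let u = p − y = 806.1. δu = √(δp² + δy²) = √(1400 + 9.06) = 37.5, so δu/u = 0.0465.
Q is then a monomial in u, x:
δQ/Q = √((δu/u)² + (-1·δx/x)²) = √(0.00217 + 0.00739) = 0.0978
Q = 8.280, so δQ = 0.0978 × 8.280 = 0.810.

8.280 ± 0.810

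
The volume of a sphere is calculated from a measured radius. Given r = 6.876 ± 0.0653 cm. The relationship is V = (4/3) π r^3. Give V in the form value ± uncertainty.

V ∝ r^3, so δV/V = |3| · δr/r = 3 × 0.00950 = 0.0285.
V = 1362 cm^3, so δV = 0.0285 × 1362 = 38.8 cm^3.

1362 ± 38.8 cm^3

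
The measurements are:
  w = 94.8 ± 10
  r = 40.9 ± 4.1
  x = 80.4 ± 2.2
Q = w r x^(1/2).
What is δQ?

Each factor contributes (exponent × relative error)² to (δQ/Q)²:
  (1·δw/w)² = (1×0.105)² = 0.0111;  (1·δr/r)² = (1×0.100)² = 0.0100;  (½·δx/x)² = (0.5×0.0274)² = 0.000187
δQ/Q = √(0.0214) = 0.146
Q = 34800, so δQ = 0.146 × 34800 = 5080.

5080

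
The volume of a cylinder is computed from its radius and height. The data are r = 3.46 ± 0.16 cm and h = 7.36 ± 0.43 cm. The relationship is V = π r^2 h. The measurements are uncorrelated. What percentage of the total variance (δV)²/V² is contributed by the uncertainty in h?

(δV/V)² = (2·δr/r)² + (1·δh/h)²
  r term: (2×0.0462)² = 0.00855
  h term: (1×0.0584)² = 0.00341
Total = 0.0120. Share from h = 0.00341/0.0120 = 0.285.

28.5%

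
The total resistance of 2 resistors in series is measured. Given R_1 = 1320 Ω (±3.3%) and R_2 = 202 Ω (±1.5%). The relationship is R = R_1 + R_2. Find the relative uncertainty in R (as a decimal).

Sums and differences: (δR)² = Σ (cᵢ δxᵢ)².
  (δR_1)² = 1900;  (δR_2)² = 9.18
δR = √(1910) = 43.7 Ω
R = 1520 Ω, so δR/R = 43.7/1520 = 0.0287.

0.0287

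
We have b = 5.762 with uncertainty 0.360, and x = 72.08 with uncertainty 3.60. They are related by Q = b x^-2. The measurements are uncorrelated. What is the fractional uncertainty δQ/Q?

0.118

Products/powers → add relative errors in quadrature, weighted by exponent:
  (1·δb/b)² = (1×0.0625)² = 0.00390;  (-2·δx/x)² = (-2×0.0499)² = 0.00998
δQ/Q = √(0.0139) = 0.118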